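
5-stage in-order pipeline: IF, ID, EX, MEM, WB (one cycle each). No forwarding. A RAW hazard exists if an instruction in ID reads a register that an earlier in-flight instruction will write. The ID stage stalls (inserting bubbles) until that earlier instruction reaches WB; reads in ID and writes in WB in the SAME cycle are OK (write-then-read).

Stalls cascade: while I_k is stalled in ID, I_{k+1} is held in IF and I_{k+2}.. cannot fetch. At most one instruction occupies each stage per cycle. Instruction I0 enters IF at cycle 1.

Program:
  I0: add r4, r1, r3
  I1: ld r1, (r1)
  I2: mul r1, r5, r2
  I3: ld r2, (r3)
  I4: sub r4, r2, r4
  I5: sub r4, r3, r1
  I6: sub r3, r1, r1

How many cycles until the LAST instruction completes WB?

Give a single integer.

Answer: 13

Derivation:
I0 add r4 <- r1,r3: IF@1 ID@2 stall=0 (-) EX@3 MEM@4 WB@5
I1 ld r1 <- r1: IF@2 ID@3 stall=0 (-) EX@4 MEM@5 WB@6
I2 mul r1 <- r5,r2: IF@3 ID@4 stall=0 (-) EX@5 MEM@6 WB@7
I3 ld r2 <- r3: IF@4 ID@5 stall=0 (-) EX@6 MEM@7 WB@8
I4 sub r4 <- r2,r4: IF@5 ID@6 stall=2 (RAW on I3.r2 (WB@8)) EX@9 MEM@10 WB@11
I5 sub r4 <- r3,r1: IF@6 ID@9 stall=0 (-) EX@10 MEM@11 WB@12
I6 sub r3 <- r1,r1: IF@9 ID@10 stall=0 (-) EX@11 MEM@12 WB@13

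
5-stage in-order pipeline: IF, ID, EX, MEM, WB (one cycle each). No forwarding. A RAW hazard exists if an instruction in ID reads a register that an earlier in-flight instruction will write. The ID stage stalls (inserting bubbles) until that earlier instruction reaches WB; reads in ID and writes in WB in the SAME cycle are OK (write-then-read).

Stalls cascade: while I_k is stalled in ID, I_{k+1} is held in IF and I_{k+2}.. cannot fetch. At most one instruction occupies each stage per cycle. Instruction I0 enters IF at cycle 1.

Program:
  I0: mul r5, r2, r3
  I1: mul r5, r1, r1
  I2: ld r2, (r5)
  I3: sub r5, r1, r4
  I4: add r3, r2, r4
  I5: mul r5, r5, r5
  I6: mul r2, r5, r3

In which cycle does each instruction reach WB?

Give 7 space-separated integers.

Answer: 5 6 9 10 12 13 16

Derivation:
I0 mul r5 <- r2,r3: IF@1 ID@2 stall=0 (-) EX@3 MEM@4 WB@5
I1 mul r5 <- r1,r1: IF@2 ID@3 stall=0 (-) EX@4 MEM@5 WB@6
I2 ld r2 <- r5: IF@3 ID@4 stall=2 (RAW on I1.r5 (WB@6)) EX@7 MEM@8 WB@9
I3 sub r5 <- r1,r4: IF@4 ID@7 stall=0 (-) EX@8 MEM@9 WB@10
I4 add r3 <- r2,r4: IF@7 ID@8 stall=1 (RAW on I2.r2 (WB@9)) EX@10 MEM@11 WB@12
I5 mul r5 <- r5,r5: IF@8 ID@10 stall=0 (-) EX@11 MEM@12 WB@13
I6 mul r2 <- r5,r3: IF@10 ID@11 stall=2 (RAW on I5.r5 (WB@13)) EX@14 MEM@15 WB@16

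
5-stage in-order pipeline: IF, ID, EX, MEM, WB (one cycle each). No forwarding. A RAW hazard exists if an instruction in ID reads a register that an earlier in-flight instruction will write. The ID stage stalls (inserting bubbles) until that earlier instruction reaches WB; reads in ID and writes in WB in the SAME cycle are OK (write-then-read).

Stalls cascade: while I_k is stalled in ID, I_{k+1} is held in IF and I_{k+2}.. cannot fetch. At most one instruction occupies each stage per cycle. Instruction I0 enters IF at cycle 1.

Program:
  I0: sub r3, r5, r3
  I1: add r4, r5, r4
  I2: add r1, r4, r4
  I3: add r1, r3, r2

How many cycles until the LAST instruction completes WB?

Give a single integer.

I0 sub r3 <- r5,r3: IF@1 ID@2 stall=0 (-) EX@3 MEM@4 WB@5
I1 add r4 <- r5,r4: IF@2 ID@3 stall=0 (-) EX@4 MEM@5 WB@6
I2 add r1 <- r4,r4: IF@3 ID@4 stall=2 (RAW on I1.r4 (WB@6)) EX@7 MEM@8 WB@9
I3 add r1 <- r3,r2: IF@4 ID@7 stall=0 (-) EX@8 MEM@9 WB@10

Answer: 10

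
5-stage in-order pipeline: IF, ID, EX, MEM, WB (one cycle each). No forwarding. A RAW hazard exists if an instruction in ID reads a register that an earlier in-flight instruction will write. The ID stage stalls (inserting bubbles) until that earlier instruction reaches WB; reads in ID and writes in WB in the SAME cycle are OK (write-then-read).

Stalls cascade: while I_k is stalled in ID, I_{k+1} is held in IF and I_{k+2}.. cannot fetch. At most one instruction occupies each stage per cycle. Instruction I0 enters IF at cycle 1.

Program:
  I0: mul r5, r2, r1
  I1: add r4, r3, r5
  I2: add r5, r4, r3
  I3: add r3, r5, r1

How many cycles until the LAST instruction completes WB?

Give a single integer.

I0 mul r5 <- r2,r1: IF@1 ID@2 stall=0 (-) EX@3 MEM@4 WB@5
I1 add r4 <- r3,r5: IF@2 ID@3 stall=2 (RAW on I0.r5 (WB@5)) EX@6 MEM@7 WB@8
I2 add r5 <- r4,r3: IF@3 ID@6 stall=2 (RAW on I1.r4 (WB@8)) EX@9 MEM@10 WB@11
I3 add r3 <- r5,r1: IF@6 ID@9 stall=2 (RAW on I2.r5 (WB@11)) EX@12 MEM@13 WB@14

Answer: 14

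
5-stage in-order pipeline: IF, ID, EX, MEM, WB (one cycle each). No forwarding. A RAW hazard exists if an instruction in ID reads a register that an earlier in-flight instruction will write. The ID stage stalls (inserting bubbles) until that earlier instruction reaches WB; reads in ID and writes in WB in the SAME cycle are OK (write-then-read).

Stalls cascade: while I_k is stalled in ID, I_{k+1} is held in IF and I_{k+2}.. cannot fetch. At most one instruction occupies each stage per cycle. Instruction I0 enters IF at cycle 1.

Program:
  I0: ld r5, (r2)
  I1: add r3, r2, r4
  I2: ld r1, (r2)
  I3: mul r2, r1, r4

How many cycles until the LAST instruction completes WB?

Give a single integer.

I0 ld r5 <- r2: IF@1 ID@2 stall=0 (-) EX@3 MEM@4 WB@5
I1 add r3 <- r2,r4: IF@2 ID@3 stall=0 (-) EX@4 MEM@5 WB@6
I2 ld r1 <- r2: IF@3 ID@4 stall=0 (-) EX@5 MEM@6 WB@7
I3 mul r2 <- r1,r4: IF@4 ID@5 stall=2 (RAW on I2.r1 (WB@7)) EX@8 MEM@9 WB@10

Answer: 10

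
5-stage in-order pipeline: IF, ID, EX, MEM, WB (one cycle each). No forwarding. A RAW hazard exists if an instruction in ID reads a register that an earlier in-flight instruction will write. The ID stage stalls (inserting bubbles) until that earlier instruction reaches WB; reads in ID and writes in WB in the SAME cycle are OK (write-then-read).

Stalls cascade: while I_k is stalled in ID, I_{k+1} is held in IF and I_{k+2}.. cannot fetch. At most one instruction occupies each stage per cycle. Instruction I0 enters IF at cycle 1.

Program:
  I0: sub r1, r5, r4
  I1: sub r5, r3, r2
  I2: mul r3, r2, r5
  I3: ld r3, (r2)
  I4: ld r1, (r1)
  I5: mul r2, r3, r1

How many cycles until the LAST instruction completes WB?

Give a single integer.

I0 sub r1 <- r5,r4: IF@1 ID@2 stall=0 (-) EX@3 MEM@4 WB@5
I1 sub r5 <- r3,r2: IF@2 ID@3 stall=0 (-) EX@4 MEM@5 WB@6
I2 mul r3 <- r2,r5: IF@3 ID@4 stall=2 (RAW on I1.r5 (WB@6)) EX@7 MEM@8 WB@9
I3 ld r3 <- r2: IF@4 ID@7 stall=0 (-) EX@8 MEM@9 WB@10
I4 ld r1 <- r1: IF@7 ID@8 stall=0 (-) EX@9 MEM@10 WB@11
I5 mul r2 <- r3,r1: IF@8 ID@9 stall=2 (RAW on I4.r1 (WB@11)) EX@12 MEM@13 WB@14

Answer: 14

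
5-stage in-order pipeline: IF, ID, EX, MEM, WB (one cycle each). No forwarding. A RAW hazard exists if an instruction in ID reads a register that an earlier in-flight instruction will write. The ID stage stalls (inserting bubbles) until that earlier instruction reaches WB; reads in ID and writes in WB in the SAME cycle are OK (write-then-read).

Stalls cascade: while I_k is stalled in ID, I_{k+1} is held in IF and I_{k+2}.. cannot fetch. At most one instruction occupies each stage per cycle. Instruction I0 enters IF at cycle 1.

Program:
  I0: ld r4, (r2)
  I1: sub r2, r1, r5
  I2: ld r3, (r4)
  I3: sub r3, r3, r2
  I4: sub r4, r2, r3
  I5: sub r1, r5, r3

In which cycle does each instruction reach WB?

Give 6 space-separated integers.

I0 ld r4 <- r2: IF@1 ID@2 stall=0 (-) EX@3 MEM@4 WB@5
I1 sub r2 <- r1,r5: IF@2 ID@3 stall=0 (-) EX@4 MEM@5 WB@6
I2 ld r3 <- r4: IF@3 ID@4 stall=1 (RAW on I0.r4 (WB@5)) EX@6 MEM@7 WB@8
I3 sub r3 <- r3,r2: IF@4 ID@6 stall=2 (RAW on I2.r3 (WB@8)) EX@9 MEM@10 WB@11
I4 sub r4 <- r2,r3: IF@6 ID@9 stall=2 (RAW on I3.r3 (WB@11)) EX@12 MEM@13 WB@14
I5 sub r1 <- r5,r3: IF@9 ID@12 stall=0 (-) EX@13 MEM@14 WB@15

Answer: 5 6 8 11 14 15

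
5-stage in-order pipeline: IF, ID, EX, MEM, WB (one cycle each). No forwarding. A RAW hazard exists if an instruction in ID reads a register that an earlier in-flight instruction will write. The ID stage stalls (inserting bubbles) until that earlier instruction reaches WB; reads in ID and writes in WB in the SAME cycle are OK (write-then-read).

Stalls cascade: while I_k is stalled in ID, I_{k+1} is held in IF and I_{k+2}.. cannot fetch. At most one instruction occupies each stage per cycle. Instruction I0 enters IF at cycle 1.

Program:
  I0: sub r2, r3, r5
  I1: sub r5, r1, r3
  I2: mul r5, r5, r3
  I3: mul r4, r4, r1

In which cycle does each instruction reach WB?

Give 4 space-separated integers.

Answer: 5 6 9 10

Derivation:
I0 sub r2 <- r3,r5: IF@1 ID@2 stall=0 (-) EX@3 MEM@4 WB@5
I1 sub r5 <- r1,r3: IF@2 ID@3 stall=0 (-) EX@4 MEM@5 WB@6
I2 mul r5 <- r5,r3: IF@3 ID@4 stall=2 (RAW on I1.r5 (WB@6)) EX@7 MEM@8 WB@9
I3 mul r4 <- r4,r1: IF@4 ID@7 stall=0 (-) EX@8 MEM@9 WB@10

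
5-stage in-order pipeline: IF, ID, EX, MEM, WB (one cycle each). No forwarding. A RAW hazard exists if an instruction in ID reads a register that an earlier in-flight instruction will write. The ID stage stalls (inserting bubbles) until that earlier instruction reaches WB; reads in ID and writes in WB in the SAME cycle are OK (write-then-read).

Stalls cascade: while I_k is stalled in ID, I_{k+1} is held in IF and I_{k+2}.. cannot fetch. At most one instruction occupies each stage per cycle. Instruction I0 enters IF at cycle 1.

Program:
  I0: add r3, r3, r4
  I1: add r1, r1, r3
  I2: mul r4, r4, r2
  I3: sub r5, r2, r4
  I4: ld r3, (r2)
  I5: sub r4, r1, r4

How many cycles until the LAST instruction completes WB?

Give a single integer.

Answer: 14

Derivation:
I0 add r3 <- r3,r4: IF@1 ID@2 stall=0 (-) EX@3 MEM@4 WB@5
I1 add r1 <- r1,r3: IF@2 ID@3 stall=2 (RAW on I0.r3 (WB@5)) EX@6 MEM@7 WB@8
I2 mul r4 <- r4,r2: IF@3 ID@6 stall=0 (-) EX@7 MEM@8 WB@9
I3 sub r5 <- r2,r4: IF@6 ID@7 stall=2 (RAW on I2.r4 (WB@9)) EX@10 MEM@11 WB@12
I4 ld r3 <- r2: IF@7 ID@10 stall=0 (-) EX@11 MEM@12 WB@13
I5 sub r4 <- r1,r4: IF@10 ID@11 stall=0 (-) EX@12 MEM@13 WB@14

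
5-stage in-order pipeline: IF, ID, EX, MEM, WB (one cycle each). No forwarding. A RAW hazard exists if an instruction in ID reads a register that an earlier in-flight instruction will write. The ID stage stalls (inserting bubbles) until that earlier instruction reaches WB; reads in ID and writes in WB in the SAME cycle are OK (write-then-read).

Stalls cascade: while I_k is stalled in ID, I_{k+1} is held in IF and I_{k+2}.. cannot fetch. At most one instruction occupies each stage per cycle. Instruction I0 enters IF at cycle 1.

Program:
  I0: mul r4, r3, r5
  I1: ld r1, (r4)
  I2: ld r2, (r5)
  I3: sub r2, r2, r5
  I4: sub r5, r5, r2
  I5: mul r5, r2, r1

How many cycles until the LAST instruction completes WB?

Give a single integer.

I0 mul r4 <- r3,r5: IF@1 ID@2 stall=0 (-) EX@3 MEM@4 WB@5
I1 ld r1 <- r4: IF@2 ID@3 stall=2 (RAW on I0.r4 (WB@5)) EX@6 MEM@7 WB@8
I2 ld r2 <- r5: IF@3 ID@6 stall=0 (-) EX@7 MEM@8 WB@9
I3 sub r2 <- r2,r5: IF@6 ID@7 stall=2 (RAW on I2.r2 (WB@9)) EX@10 MEM@11 WB@12
I4 sub r5 <- r5,r2: IF@7 ID@10 stall=2 (RAW on I3.r2 (WB@12)) EX@13 MEM@14 WB@15
I5 mul r5 <- r2,r1: IF@10 ID@13 stall=0 (-) EX@14 MEM@15 WB@16

Answer: 16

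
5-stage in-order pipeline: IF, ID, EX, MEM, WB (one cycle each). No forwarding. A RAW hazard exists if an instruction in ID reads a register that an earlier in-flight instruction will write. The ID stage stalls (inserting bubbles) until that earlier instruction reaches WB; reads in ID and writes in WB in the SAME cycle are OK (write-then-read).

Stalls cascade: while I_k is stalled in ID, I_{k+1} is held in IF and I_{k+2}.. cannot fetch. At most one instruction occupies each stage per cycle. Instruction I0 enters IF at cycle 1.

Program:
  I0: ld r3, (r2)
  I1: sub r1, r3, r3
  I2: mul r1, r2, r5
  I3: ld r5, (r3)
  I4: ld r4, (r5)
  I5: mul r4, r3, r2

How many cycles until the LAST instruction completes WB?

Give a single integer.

I0 ld r3 <- r2: IF@1 ID@2 stall=0 (-) EX@3 MEM@4 WB@5
I1 sub r1 <- r3,r3: IF@2 ID@3 stall=2 (RAW on I0.r3 (WB@5)) EX@6 MEM@7 WB@8
I2 mul r1 <- r2,r5: IF@3 ID@6 stall=0 (-) EX@7 MEM@8 WB@9
I3 ld r5 <- r3: IF@6 ID@7 stall=0 (-) EX@8 MEM@9 WB@10
I4 ld r4 <- r5: IF@7 ID@8 stall=2 (RAW on I3.r5 (WB@10)) EX@11 MEM@12 WB@13
I5 mul r4 <- r3,r2: IF@8 ID@11 stall=0 (-) EX@12 MEM@13 WB@14

Answer: 14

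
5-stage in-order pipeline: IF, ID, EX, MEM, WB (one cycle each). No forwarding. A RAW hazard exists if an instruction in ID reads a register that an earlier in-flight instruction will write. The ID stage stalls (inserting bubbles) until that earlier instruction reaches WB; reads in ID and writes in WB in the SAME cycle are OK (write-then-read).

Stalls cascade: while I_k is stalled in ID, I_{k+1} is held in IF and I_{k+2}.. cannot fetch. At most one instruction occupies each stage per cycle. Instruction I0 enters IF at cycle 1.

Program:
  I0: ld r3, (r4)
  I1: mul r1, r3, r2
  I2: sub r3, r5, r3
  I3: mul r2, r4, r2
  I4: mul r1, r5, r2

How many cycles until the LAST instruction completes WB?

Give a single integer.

Answer: 13

Derivation:
I0 ld r3 <- r4: IF@1 ID@2 stall=0 (-) EX@3 MEM@4 WB@5
I1 mul r1 <- r3,r2: IF@2 ID@3 stall=2 (RAW on I0.r3 (WB@5)) EX@6 MEM@7 WB@8
I2 sub r3 <- r5,r3: IF@3 ID@6 stall=0 (-) EX@7 MEM@8 WB@9
I3 mul r2 <- r4,r2: IF@6 ID@7 stall=0 (-) EX@8 MEM@9 WB@10
I4 mul r1 <- r5,r2: IF@7 ID@8 stall=2 (RAW on I3.r2 (WB@10)) EX@11 MEM@12 WB@13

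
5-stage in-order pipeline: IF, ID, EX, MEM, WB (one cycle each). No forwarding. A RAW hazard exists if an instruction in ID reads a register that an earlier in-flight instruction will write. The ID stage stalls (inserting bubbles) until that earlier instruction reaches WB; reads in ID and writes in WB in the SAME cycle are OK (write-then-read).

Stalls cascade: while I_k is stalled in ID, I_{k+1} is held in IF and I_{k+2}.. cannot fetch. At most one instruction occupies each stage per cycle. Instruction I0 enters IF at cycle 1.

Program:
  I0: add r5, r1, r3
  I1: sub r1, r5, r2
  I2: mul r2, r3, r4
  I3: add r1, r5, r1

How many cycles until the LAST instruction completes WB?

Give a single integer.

I0 add r5 <- r1,r3: IF@1 ID@2 stall=0 (-) EX@3 MEM@4 WB@5
I1 sub r1 <- r5,r2: IF@2 ID@3 stall=2 (RAW on I0.r5 (WB@5)) EX@6 MEM@7 WB@8
I2 mul r2 <- r3,r4: IF@3 ID@6 stall=0 (-) EX@7 MEM@8 WB@9
I3 add r1 <- r5,r1: IF@6 ID@7 stall=1 (RAW on I1.r1 (WB@8)) EX@9 MEM@10 WB@11

Answer: 11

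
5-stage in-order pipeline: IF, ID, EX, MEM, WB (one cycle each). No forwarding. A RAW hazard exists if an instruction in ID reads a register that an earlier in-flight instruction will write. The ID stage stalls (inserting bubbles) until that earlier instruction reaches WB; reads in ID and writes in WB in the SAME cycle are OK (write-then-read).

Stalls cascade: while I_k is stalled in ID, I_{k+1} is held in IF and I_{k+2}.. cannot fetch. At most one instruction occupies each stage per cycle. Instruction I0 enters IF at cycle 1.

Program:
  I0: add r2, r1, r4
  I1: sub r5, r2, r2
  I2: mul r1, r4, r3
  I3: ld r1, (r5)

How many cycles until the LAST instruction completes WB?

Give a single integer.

Answer: 11

Derivation:
I0 add r2 <- r1,r4: IF@1 ID@2 stall=0 (-) EX@3 MEM@4 WB@5
I1 sub r5 <- r2,r2: IF@2 ID@3 stall=2 (RAW on I0.r2 (WB@5)) EX@6 MEM@7 WB@8
I2 mul r1 <- r4,r3: IF@3 ID@6 stall=0 (-) EX@7 MEM@8 WB@9
I3 ld r1 <- r5: IF@6 ID@7 stall=1 (RAW on I1.r5 (WB@8)) EX@9 MEM@10 WB@11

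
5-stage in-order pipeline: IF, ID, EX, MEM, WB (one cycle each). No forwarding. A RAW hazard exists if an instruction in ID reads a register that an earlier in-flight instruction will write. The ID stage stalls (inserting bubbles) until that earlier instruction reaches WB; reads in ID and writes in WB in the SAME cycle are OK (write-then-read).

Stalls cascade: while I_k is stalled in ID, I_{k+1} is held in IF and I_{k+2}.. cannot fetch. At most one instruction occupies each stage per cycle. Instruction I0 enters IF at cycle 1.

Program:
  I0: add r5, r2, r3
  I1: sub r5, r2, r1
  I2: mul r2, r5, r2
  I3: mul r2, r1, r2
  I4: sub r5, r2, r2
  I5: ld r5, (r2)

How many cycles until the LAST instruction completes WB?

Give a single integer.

Answer: 16

Derivation:
I0 add r5 <- r2,r3: IF@1 ID@2 stall=0 (-) EX@3 MEM@4 WB@5
I1 sub r5 <- r2,r1: IF@2 ID@3 stall=0 (-) EX@4 MEM@5 WB@6
I2 mul r2 <- r5,r2: IF@3 ID@4 stall=2 (RAW on I1.r5 (WB@6)) EX@7 MEM@8 WB@9
I3 mul r2 <- r1,r2: IF@4 ID@7 stall=2 (RAW on I2.r2 (WB@9)) EX@10 MEM@11 WB@12
I4 sub r5 <- r2,r2: IF@7 ID@10 stall=2 (RAW on I3.r2 (WB@12)) EX@13 MEM@14 WB@15
I5 ld r5 <- r2: IF@10 ID@13 stall=0 (-) EX@14 MEM@15 WB@16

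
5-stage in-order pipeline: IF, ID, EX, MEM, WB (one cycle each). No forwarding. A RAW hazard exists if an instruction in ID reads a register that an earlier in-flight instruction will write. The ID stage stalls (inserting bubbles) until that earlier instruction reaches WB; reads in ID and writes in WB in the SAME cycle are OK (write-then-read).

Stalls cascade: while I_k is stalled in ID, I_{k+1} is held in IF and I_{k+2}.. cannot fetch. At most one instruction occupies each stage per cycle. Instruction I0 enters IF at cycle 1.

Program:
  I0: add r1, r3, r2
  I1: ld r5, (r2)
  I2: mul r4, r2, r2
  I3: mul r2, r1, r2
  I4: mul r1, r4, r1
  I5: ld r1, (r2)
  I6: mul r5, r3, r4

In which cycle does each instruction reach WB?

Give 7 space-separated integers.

Answer: 5 6 7 8 10 11 12

Derivation:
I0 add r1 <- r3,r2: IF@1 ID@2 stall=0 (-) EX@3 MEM@4 WB@5
I1 ld r5 <- r2: IF@2 ID@3 stall=0 (-) EX@4 MEM@5 WB@6
I2 mul r4 <- r2,r2: IF@3 ID@4 stall=0 (-) EX@5 MEM@6 WB@7
I3 mul r2 <- r1,r2: IF@4 ID@5 stall=0 (-) EX@6 MEM@7 WB@8
I4 mul r1 <- r4,r1: IF@5 ID@6 stall=1 (RAW on I2.r4 (WB@7)) EX@8 MEM@9 WB@10
I5 ld r1 <- r2: IF@6 ID@8 stall=0 (-) EX@9 MEM@10 WB@11
I6 mul r5 <- r3,r4: IF@8 ID@9 stall=0 (-) EX@10 MEM@11 WB@12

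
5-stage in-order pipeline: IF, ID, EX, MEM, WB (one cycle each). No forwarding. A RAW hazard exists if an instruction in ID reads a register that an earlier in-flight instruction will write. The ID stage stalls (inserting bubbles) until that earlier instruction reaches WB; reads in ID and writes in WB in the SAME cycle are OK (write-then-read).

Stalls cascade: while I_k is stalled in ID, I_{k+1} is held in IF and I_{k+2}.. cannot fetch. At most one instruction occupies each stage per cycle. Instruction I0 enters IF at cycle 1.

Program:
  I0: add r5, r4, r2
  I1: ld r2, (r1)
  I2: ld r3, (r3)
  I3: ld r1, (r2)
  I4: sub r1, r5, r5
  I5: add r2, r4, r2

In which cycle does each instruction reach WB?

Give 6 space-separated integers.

Answer: 5 6 7 9 10 11

Derivation:
I0 add r5 <- r4,r2: IF@1 ID@2 stall=0 (-) EX@3 MEM@4 WB@5
I1 ld r2 <- r1: IF@2 ID@3 stall=0 (-) EX@4 MEM@5 WB@6
I2 ld r3 <- r3: IF@3 ID@4 stall=0 (-) EX@5 MEM@6 WB@7
I3 ld r1 <- r2: IF@4 ID@5 stall=1 (RAW on I1.r2 (WB@6)) EX@7 MEM@8 WB@9
I4 sub r1 <- r5,r5: IF@5 ID@7 stall=0 (-) EX@8 MEM@9 WB@10
I5 add r2 <- r4,r2: IF@7 ID@8 stall=0 (-) EX@9 MEM@10 WB@11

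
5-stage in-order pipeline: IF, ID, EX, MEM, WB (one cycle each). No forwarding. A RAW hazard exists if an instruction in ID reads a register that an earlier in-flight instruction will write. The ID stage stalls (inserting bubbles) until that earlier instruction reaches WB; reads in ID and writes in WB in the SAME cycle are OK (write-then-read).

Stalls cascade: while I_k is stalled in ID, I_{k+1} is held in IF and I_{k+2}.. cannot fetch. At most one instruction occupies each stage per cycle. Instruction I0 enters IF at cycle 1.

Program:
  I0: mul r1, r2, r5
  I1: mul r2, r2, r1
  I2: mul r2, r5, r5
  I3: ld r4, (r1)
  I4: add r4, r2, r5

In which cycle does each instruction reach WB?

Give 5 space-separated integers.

Answer: 5 8 9 10 12

Derivation:
I0 mul r1 <- r2,r5: IF@1 ID@2 stall=0 (-) EX@3 MEM@4 WB@5
I1 mul r2 <- r2,r1: IF@2 ID@3 stall=2 (RAW on I0.r1 (WB@5)) EX@6 MEM@7 WB@8
I2 mul r2 <- r5,r5: IF@3 ID@6 stall=0 (-) EX@7 MEM@8 WB@9
I3 ld r4 <- r1: IF@6 ID@7 stall=0 (-) EX@8 MEM@9 WB@10
I4 add r4 <- r2,r5: IF@7 ID@8 stall=1 (RAW on I2.r2 (WB@9)) EX@10 MEM@11 WB@12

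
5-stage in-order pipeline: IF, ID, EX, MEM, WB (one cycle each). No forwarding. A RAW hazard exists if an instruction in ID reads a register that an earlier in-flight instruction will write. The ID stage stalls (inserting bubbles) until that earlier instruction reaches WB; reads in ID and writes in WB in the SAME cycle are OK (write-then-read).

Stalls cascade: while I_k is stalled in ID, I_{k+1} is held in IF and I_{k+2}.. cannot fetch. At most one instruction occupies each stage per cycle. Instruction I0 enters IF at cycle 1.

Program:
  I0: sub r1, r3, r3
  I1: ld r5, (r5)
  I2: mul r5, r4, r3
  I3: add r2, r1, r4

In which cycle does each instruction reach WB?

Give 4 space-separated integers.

I0 sub r1 <- r3,r3: IF@1 ID@2 stall=0 (-) EX@3 MEM@4 WB@5
I1 ld r5 <- r5: IF@2 ID@3 stall=0 (-) EX@4 MEM@5 WB@6
I2 mul r5 <- r4,r3: IF@3 ID@4 stall=0 (-) EX@5 MEM@6 WB@7
I3 add r2 <- r1,r4: IF@4 ID@5 stall=0 (-) EX@6 MEM@7 WB@8

Answer: 5 6 7 8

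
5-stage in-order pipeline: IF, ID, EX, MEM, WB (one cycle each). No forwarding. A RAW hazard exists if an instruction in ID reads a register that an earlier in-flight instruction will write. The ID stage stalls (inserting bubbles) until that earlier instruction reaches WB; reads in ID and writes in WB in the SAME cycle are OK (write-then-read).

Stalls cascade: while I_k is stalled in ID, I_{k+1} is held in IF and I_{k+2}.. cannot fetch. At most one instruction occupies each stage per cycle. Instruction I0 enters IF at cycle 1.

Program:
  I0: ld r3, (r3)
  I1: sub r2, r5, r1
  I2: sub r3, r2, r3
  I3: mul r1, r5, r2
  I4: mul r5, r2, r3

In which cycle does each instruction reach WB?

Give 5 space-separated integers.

I0 ld r3 <- r3: IF@1 ID@2 stall=0 (-) EX@3 MEM@4 WB@5
I1 sub r2 <- r5,r1: IF@2 ID@3 stall=0 (-) EX@4 MEM@5 WB@6
I2 sub r3 <- r2,r3: IF@3 ID@4 stall=2 (RAW on I1.r2 (WB@6)) EX@7 MEM@8 WB@9
I3 mul r1 <- r5,r2: IF@4 ID@7 stall=0 (-) EX@8 MEM@9 WB@10
I4 mul r5 <- r2,r3: IF@7 ID@8 stall=1 (RAW on I2.r3 (WB@9)) EX@10 MEM@11 WB@12

Answer: 5 6 9 10 12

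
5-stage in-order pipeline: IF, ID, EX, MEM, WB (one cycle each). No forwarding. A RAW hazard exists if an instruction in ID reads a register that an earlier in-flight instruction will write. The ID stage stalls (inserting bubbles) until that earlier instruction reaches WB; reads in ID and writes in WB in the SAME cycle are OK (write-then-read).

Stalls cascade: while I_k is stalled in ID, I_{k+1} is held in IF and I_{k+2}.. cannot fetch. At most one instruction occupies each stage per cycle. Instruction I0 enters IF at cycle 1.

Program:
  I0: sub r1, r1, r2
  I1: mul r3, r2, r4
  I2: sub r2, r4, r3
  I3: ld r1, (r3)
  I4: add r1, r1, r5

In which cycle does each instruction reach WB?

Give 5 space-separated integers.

I0 sub r1 <- r1,r2: IF@1 ID@2 stall=0 (-) EX@3 MEM@4 WB@5
I1 mul r3 <- r2,r4: IF@2 ID@3 stall=0 (-) EX@4 MEM@5 WB@6
I2 sub r2 <- r4,r3: IF@3 ID@4 stall=2 (RAW on I1.r3 (WB@6)) EX@7 MEM@8 WB@9
I3 ld r1 <- r3: IF@4 ID@7 stall=0 (-) EX@8 MEM@9 WB@10
I4 add r1 <- r1,r5: IF@7 ID@8 stall=2 (RAW on I3.r1 (WB@10)) EX@11 MEM@12 WB@13

Answer: 5 6 9 10 13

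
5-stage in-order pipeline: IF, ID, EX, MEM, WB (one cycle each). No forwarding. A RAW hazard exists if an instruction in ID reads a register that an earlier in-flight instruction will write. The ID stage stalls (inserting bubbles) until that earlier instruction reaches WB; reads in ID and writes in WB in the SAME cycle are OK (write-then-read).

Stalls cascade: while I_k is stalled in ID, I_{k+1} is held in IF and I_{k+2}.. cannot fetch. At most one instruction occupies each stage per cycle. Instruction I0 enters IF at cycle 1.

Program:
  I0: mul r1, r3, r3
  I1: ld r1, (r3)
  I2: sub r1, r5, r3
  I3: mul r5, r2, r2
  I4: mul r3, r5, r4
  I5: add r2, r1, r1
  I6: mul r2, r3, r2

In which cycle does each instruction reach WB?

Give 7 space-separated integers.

I0 mul r1 <- r3,r3: IF@1 ID@2 stall=0 (-) EX@3 MEM@4 WB@5
I1 ld r1 <- r3: IF@2 ID@3 stall=0 (-) EX@4 MEM@5 WB@6
I2 sub r1 <- r5,r3: IF@3 ID@4 stall=0 (-) EX@5 MEM@6 WB@7
I3 mul r5 <- r2,r2: IF@4 ID@5 stall=0 (-) EX@6 MEM@7 WB@8
I4 mul r3 <- r5,r4: IF@5 ID@6 stall=2 (RAW on I3.r5 (WB@8)) EX@9 MEM@10 WB@11
I5 add r2 <- r1,r1: IF@6 ID@9 stall=0 (-) EX@10 MEM@11 WB@12
I6 mul r2 <- r3,r2: IF@9 ID@10 stall=2 (RAW on I5.r2 (WB@12)) EX@13 MEM@14 WB@15

Answer: 5 6 7 8 11 12 15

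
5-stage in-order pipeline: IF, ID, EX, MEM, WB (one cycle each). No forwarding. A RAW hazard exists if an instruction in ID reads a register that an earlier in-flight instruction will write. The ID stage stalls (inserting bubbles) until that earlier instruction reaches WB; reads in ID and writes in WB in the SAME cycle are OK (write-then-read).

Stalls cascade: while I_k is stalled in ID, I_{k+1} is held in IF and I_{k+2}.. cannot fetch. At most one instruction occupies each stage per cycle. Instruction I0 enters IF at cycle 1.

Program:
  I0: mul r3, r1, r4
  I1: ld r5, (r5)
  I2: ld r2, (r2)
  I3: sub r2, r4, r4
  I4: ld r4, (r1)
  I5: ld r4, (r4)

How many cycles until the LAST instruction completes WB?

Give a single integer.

I0 mul r3 <- r1,r4: IF@1 ID@2 stall=0 (-) EX@3 MEM@4 WB@5
I1 ld r5 <- r5: IF@2 ID@3 stall=0 (-) EX@4 MEM@5 WB@6
I2 ld r2 <- r2: IF@3 ID@4 stall=0 (-) EX@5 MEM@6 WB@7
I3 sub r2 <- r4,r4: IF@4 ID@5 stall=0 (-) EX@6 MEM@7 WB@8
I4 ld r4 <- r1: IF@5 ID@6 stall=0 (-) EX@7 MEM@8 WB@9
I5 ld r4 <- r4: IF@6 ID@7 stall=2 (RAW on I4.r4 (WB@9)) EX@10 MEM@11 WB@12

Answer: 12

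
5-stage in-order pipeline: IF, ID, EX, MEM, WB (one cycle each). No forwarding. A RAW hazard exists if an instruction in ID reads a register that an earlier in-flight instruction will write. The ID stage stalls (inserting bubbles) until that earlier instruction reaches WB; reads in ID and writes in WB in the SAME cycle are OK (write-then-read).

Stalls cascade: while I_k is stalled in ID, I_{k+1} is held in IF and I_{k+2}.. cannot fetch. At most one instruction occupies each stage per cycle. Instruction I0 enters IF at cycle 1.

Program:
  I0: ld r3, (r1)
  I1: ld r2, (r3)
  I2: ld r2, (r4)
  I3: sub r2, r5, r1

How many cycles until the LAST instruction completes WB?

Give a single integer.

Answer: 10

Derivation:
I0 ld r3 <- r1: IF@1 ID@2 stall=0 (-) EX@3 MEM@4 WB@5
I1 ld r2 <- r3: IF@2 ID@3 stall=2 (RAW on I0.r3 (WB@5)) EX@6 MEM@7 WB@8
I2 ld r2 <- r4: IF@3 ID@6 stall=0 (-) EX@7 MEM@8 WB@9
I3 sub r2 <- r5,r1: IF@6 ID@7 stall=0 (-) EX@8 MEM@9 WB@10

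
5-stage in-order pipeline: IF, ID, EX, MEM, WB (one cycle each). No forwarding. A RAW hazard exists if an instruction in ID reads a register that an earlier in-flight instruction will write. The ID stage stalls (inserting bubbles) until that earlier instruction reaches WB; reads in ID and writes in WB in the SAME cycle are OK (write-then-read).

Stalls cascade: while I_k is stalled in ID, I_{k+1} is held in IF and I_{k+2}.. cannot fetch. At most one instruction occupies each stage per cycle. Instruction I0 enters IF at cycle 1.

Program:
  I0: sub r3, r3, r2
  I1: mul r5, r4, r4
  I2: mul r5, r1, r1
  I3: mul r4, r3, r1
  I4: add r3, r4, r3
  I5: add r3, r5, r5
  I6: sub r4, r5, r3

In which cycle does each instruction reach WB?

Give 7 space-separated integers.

I0 sub r3 <- r3,r2: IF@1 ID@2 stall=0 (-) EX@3 MEM@4 WB@5
I1 mul r5 <- r4,r4: IF@2 ID@3 stall=0 (-) EX@4 MEM@5 WB@6
I2 mul r5 <- r1,r1: IF@3 ID@4 stall=0 (-) EX@5 MEM@6 WB@7
I3 mul r4 <- r3,r1: IF@4 ID@5 stall=0 (-) EX@6 MEM@7 WB@8
I4 add r3 <- r4,r3: IF@5 ID@6 stall=2 (RAW on I3.r4 (WB@8)) EX@9 MEM@10 WB@11
I5 add r3 <- r5,r5: IF@6 ID@9 stall=0 (-) EX@10 MEM@11 WB@12
I6 sub r4 <- r5,r3: IF@9 ID@10 stall=2 (RAW on I5.r3 (WB@12)) EX@13 MEM@14 WB@15

Answer: 5 6 7 8 11 12 15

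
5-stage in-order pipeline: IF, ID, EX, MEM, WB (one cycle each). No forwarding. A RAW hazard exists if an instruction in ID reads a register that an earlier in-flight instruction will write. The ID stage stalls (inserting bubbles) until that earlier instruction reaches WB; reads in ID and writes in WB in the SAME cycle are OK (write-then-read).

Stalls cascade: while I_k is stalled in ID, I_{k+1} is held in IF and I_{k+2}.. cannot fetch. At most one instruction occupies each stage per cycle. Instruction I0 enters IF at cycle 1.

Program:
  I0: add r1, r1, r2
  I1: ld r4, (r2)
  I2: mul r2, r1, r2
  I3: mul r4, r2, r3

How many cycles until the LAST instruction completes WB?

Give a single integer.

I0 add r1 <- r1,r2: IF@1 ID@2 stall=0 (-) EX@3 MEM@4 WB@5
I1 ld r4 <- r2: IF@2 ID@3 stall=0 (-) EX@4 MEM@5 WB@6
I2 mul r2 <- r1,r2: IF@3 ID@4 stall=1 (RAW on I0.r1 (WB@5)) EX@6 MEM@7 WB@8
I3 mul r4 <- r2,r3: IF@4 ID@6 stall=2 (RAW on I2.r2 (WB@8)) EX@9 MEM@10 WB@11

Answer: 11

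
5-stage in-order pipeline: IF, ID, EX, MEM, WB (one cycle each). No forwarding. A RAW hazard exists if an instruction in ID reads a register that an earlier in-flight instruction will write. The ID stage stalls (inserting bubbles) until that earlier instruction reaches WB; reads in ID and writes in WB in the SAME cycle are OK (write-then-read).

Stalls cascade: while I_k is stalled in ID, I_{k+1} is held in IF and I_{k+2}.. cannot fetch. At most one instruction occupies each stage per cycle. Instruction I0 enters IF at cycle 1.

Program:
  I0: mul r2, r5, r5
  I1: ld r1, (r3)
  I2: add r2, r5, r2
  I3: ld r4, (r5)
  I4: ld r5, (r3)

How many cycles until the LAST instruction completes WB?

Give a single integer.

I0 mul r2 <- r5,r5: IF@1 ID@2 stall=0 (-) EX@3 MEM@4 WB@5
I1 ld r1 <- r3: IF@2 ID@3 stall=0 (-) EX@4 MEM@5 WB@6
I2 add r2 <- r5,r2: IF@3 ID@4 stall=1 (RAW on I0.r2 (WB@5)) EX@6 MEM@7 WB@8
I3 ld r4 <- r5: IF@4 ID@6 stall=0 (-) EX@7 MEM@8 WB@9
I4 ld r5 <- r3: IF@6 ID@7 stall=0 (-) EX@8 MEM@9 WB@10

Answer: 10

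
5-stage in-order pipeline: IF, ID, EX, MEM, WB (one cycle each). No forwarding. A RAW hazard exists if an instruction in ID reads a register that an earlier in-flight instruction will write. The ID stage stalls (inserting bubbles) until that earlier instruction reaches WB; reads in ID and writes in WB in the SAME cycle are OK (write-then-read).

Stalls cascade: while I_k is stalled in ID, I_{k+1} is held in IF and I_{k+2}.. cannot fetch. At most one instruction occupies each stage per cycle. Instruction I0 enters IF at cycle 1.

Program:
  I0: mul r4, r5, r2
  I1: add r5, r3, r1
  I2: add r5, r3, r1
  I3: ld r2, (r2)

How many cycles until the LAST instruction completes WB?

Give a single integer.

Answer: 8

Derivation:
I0 mul r4 <- r5,r2: IF@1 ID@2 stall=0 (-) EX@3 MEM@4 WB@5
I1 add r5 <- r3,r1: IF@2 ID@3 stall=0 (-) EX@4 MEM@5 WB@6
I2 add r5 <- r3,r1: IF@3 ID@4 stall=0 (-) EX@5 MEM@6 WB@7
I3 ld r2 <- r2: IF@4 ID@5 stall=0 (-) EX@6 MEM@7 WB@8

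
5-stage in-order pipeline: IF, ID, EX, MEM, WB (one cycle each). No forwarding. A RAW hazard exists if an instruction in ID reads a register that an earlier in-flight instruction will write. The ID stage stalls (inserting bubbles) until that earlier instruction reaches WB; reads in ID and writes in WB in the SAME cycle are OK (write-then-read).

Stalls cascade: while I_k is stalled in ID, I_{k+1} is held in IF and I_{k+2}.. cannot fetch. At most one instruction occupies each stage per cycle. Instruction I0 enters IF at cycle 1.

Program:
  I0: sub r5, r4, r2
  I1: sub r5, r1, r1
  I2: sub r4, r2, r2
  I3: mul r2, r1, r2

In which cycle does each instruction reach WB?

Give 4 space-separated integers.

Answer: 5 6 7 8

Derivation:
I0 sub r5 <- r4,r2: IF@1 ID@2 stall=0 (-) EX@3 MEM@4 WB@5
I1 sub r5 <- r1,r1: IF@2 ID@3 stall=0 (-) EX@4 MEM@5 WB@6
I2 sub r4 <- r2,r2: IF@3 ID@4 stall=0 (-) EX@5 MEM@6 WB@7
I3 mul r2 <- r1,r2: IF@4 ID@5 stall=0 (-) EX@6 MEM@7 WB@8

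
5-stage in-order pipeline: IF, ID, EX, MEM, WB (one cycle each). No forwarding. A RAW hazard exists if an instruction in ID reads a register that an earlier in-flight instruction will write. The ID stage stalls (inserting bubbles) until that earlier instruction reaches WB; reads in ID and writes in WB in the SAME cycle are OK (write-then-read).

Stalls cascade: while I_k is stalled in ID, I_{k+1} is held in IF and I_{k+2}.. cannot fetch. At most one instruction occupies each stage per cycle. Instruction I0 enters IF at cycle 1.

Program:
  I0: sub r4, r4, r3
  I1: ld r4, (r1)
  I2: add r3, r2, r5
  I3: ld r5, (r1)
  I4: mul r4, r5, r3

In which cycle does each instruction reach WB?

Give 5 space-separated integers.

I0 sub r4 <- r4,r3: IF@1 ID@2 stall=0 (-) EX@3 MEM@4 WB@5
I1 ld r4 <- r1: IF@2 ID@3 stall=0 (-) EX@4 MEM@5 WB@6
I2 add r3 <- r2,r5: IF@3 ID@4 stall=0 (-) EX@5 MEM@6 WB@7
I3 ld r5 <- r1: IF@4 ID@5 stall=0 (-) EX@6 MEM@7 WB@8
I4 mul r4 <- r5,r3: IF@5 ID@6 stall=2 (RAW on I3.r5 (WB@8)) EX@9 MEM@10 WB@11

Answer: 5 6 7 8 11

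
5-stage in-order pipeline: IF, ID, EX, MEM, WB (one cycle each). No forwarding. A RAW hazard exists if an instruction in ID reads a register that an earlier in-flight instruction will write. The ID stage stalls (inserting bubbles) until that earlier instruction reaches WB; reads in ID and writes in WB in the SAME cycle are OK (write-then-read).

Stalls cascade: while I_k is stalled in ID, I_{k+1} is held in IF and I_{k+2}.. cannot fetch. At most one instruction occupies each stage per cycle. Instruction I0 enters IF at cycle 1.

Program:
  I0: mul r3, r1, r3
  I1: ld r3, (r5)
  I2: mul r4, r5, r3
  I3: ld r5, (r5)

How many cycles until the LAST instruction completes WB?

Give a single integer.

I0 mul r3 <- r1,r3: IF@1 ID@2 stall=0 (-) EX@3 MEM@4 WB@5
I1 ld r3 <- r5: IF@2 ID@3 stall=0 (-) EX@4 MEM@5 WB@6
I2 mul r4 <- r5,r3: IF@3 ID@4 stall=2 (RAW on I1.r3 (WB@6)) EX@7 MEM@8 WB@9
I3 ld r5 <- r5: IF@4 ID@7 stall=0 (-) EX@8 MEM@9 WB@10

Answer: 10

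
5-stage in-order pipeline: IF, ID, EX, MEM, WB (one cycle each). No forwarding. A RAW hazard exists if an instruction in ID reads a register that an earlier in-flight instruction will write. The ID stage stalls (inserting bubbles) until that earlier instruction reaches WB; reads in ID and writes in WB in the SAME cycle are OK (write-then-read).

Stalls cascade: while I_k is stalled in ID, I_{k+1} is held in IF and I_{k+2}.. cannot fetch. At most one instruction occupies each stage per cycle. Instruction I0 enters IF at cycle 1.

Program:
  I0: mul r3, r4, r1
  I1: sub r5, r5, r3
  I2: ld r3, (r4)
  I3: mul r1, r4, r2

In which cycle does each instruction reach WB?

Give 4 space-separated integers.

I0 mul r3 <- r4,r1: IF@1 ID@2 stall=0 (-) EX@3 MEM@4 WB@5
I1 sub r5 <- r5,r3: IF@2 ID@3 stall=2 (RAW on I0.r3 (WB@5)) EX@6 MEM@7 WB@8
I2 ld r3 <- r4: IF@3 ID@6 stall=0 (-) EX@7 MEM@8 WB@9
I3 mul r1 <- r4,r2: IF@6 ID@7 stall=0 (-) EX@8 MEM@9 WB@10

Answer: 5 8 9 10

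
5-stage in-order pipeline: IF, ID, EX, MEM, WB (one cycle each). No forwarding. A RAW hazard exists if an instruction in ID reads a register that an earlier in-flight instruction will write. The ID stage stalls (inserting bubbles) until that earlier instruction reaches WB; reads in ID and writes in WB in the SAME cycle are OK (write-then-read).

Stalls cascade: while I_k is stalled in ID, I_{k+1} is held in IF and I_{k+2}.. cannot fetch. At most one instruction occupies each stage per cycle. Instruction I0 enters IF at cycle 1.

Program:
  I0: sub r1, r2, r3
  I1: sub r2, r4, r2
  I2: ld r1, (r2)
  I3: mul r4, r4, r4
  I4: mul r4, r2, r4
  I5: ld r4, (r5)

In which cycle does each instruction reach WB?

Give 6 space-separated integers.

Answer: 5 6 9 10 13 14

Derivation:
I0 sub r1 <- r2,r3: IF@1 ID@2 stall=0 (-) EX@3 MEM@4 WB@5
I1 sub r2 <- r4,r2: IF@2 ID@3 stall=0 (-) EX@4 MEM@5 WB@6
I2 ld r1 <- r2: IF@3 ID@4 stall=2 (RAW on I1.r2 (WB@6)) EX@7 MEM@8 WB@9
I3 mul r4 <- r4,r4: IF@4 ID@7 stall=0 (-) EX@8 MEM@9 WB@10
I4 mul r4 <- r2,r4: IF@7 ID@8 stall=2 (RAW on I3.r4 (WB@10)) EX@11 MEM@12 WB@13
I5 ld r4 <- r5: IF@8 ID@11 stall=0 (-) EX@12 MEM@13 WB@14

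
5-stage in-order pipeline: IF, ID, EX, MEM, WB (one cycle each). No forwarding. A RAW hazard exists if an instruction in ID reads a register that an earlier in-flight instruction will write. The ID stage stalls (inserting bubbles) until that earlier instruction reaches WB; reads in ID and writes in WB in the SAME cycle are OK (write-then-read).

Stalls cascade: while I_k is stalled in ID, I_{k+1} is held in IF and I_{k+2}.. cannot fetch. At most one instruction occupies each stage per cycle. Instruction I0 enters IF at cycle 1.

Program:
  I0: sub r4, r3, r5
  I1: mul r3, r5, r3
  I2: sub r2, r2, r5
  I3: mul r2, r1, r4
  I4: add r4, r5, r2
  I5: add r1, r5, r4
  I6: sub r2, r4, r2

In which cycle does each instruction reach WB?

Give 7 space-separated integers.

I0 sub r4 <- r3,r5: IF@1 ID@2 stall=0 (-) EX@3 MEM@4 WB@5
I1 mul r3 <- r5,r3: IF@2 ID@3 stall=0 (-) EX@4 MEM@5 WB@6
I2 sub r2 <- r2,r5: IF@3 ID@4 stall=0 (-) EX@5 MEM@6 WB@7
I3 mul r2 <- r1,r4: IF@4 ID@5 stall=0 (-) EX@6 MEM@7 WB@8
I4 add r4 <- r5,r2: IF@5 ID@6 stall=2 (RAW on I3.r2 (WB@8)) EX@9 MEM@10 WB@11
I5 add r1 <- r5,r4: IF@6 ID@9 stall=2 (RAW on I4.r4 (WB@11)) EX@12 MEM@13 WB@14
I6 sub r2 <- r4,r2: IF@9 ID@12 stall=0 (-) EX@13 MEM@14 WB@15

Answer: 5 6 7 8 11 14 15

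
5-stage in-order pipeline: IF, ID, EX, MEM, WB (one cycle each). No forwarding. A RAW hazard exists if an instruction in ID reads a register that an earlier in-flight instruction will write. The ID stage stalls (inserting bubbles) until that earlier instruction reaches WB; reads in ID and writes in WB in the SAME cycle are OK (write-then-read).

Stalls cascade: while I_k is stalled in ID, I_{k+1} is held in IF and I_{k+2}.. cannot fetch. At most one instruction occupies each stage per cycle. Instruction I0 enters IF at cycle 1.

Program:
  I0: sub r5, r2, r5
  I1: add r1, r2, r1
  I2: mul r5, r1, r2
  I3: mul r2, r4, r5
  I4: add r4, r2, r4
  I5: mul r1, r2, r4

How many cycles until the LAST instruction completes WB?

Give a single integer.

I0 sub r5 <- r2,r5: IF@1 ID@2 stall=0 (-) EX@3 MEM@4 WB@5
I1 add r1 <- r2,r1: IF@2 ID@3 stall=0 (-) EX@4 MEM@5 WB@6
I2 mul r5 <- r1,r2: IF@3 ID@4 stall=2 (RAW on I1.r1 (WB@6)) EX@7 MEM@8 WB@9
I3 mul r2 <- r4,r5: IF@4 ID@7 stall=2 (RAW on I2.r5 (WB@9)) EX@10 MEM@11 WB@12
I4 add r4 <- r2,r4: IF@7 ID@10 stall=2 (RAW on I3.r2 (WB@12)) EX@13 MEM@14 WB@15
I5 mul r1 <- r2,r4: IF@10 ID@13 stall=2 (RAW on I4.r4 (WB@15)) EX@16 MEM@17 WB@18

Answer: 18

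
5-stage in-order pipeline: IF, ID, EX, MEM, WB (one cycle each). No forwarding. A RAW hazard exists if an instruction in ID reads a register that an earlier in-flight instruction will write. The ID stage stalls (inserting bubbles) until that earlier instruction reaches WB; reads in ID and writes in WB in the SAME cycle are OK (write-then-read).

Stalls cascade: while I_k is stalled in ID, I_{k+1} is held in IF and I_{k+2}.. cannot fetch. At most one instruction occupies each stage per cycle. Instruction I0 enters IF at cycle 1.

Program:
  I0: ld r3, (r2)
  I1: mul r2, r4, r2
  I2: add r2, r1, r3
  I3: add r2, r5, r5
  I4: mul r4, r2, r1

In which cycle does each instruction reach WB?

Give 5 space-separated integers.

I0 ld r3 <- r2: IF@1 ID@2 stall=0 (-) EX@3 MEM@4 WB@5
I1 mul r2 <- r4,r2: IF@2 ID@3 stall=0 (-) EX@4 MEM@5 WB@6
I2 add r2 <- r1,r3: IF@3 ID@4 stall=1 (RAW on I0.r3 (WB@5)) EX@6 MEM@7 WB@8
I3 add r2 <- r5,r5: IF@4 ID@6 stall=0 (-) EX@7 MEM@8 WB@9
I4 mul r4 <- r2,r1: IF@6 ID@7 stall=2 (RAW on I3.r2 (WB@9)) EX@10 MEM@11 WB@12

Answer: 5 6 8 9 12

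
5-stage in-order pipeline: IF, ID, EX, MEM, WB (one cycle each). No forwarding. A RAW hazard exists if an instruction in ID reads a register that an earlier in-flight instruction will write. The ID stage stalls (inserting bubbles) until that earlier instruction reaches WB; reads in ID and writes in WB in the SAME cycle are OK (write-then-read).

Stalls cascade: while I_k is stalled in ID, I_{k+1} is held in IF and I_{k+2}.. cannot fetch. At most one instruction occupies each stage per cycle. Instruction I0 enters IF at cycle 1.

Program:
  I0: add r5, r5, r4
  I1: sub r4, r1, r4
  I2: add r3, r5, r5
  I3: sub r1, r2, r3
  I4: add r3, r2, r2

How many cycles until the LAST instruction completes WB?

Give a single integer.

I0 add r5 <- r5,r4: IF@1 ID@2 stall=0 (-) EX@3 MEM@4 WB@5
I1 sub r4 <- r1,r4: IF@2 ID@3 stall=0 (-) EX@4 MEM@5 WB@6
I2 add r3 <- r5,r5: IF@3 ID@4 stall=1 (RAW on I0.r5 (WB@5)) EX@6 MEM@7 WB@8
I3 sub r1 <- r2,r3: IF@4 ID@6 stall=2 (RAW on I2.r3 (WB@8)) EX@9 MEM@10 WB@11
I4 add r3 <- r2,r2: IF@6 ID@9 stall=0 (-) EX@10 MEM@11 WB@12

Answer: 12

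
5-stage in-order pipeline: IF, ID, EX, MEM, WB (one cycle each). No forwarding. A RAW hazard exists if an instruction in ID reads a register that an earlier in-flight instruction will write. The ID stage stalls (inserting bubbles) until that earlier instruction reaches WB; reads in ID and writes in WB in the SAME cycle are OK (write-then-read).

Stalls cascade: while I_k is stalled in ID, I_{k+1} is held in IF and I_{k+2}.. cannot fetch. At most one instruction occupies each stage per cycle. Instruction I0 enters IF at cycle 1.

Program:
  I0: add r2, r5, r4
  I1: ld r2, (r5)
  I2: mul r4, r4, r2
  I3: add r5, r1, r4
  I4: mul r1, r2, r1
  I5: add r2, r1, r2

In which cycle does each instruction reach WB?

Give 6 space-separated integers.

Answer: 5 6 9 12 13 16

Derivation:
I0 add r2 <- r5,r4: IF@1 ID@2 stall=0 (-) EX@3 MEM@4 WB@5
I1 ld r2 <- r5: IF@2 ID@3 stall=0 (-) EX@4 MEM@5 WB@6
I2 mul r4 <- r4,r2: IF@3 ID@4 stall=2 (RAW on I1.r2 (WB@6)) EX@7 MEM@8 WB@9
I3 add r5 <- r1,r4: IF@4 ID@7 stall=2 (RAW on I2.r4 (WB@9)) EX@10 MEM@11 WB@12
I4 mul r1 <- r2,r1: IF@7 ID@10 stall=0 (-) EX@11 MEM@12 WB@13
I5 add r2 <- r1,r2: IF@10 ID@11 stall=2 (RAW on I4.r1 (WB@13)) EX@14 MEM@15 WB@16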